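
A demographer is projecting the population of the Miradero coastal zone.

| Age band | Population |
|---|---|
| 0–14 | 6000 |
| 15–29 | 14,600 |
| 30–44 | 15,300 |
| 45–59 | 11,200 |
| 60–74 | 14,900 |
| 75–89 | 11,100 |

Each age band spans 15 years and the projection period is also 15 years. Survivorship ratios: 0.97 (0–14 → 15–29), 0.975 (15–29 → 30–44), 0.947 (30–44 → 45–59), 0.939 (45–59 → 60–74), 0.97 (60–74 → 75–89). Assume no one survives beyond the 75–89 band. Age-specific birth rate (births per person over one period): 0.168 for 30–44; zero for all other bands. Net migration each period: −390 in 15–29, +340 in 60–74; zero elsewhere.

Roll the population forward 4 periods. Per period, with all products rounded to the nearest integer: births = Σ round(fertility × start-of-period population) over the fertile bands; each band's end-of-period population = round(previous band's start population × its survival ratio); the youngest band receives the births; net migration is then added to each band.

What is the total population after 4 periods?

22294

[period 1]
Births: 15300 * 0.168 = 2570
15–29: 6000 * 0.97 = 5820
30–44: 14600 * 0.975 = 14235
45–59: 15300 * 0.947 = 14489
60–74: 11200 * 0.939 = 10517
75–89: 14900 * 0.97 = 14453
Net migration: 15–29 − 390 → 5430; 60–74 + 340 → 10857
Population now: 0–14=2570, 15–29=5430, 30–44=14235, 45–59=14489, 60–74=10857, 75–89=14453
[period 2]
Births: 14235 * 0.168 = 2391
15–29: 2570 * 0.97 = 2493
30–44: 5430 * 0.975 = 5294
45–59: 14235 * 0.947 = 13481
60–74: 14489 * 0.939 = 13605
75–89: 10857 * 0.97 = 10531
Net migration: 15–29 − 390 → 2103; 60–74 + 340 → 13945
Population now: 0–14=2391, 15–29=2103, 30–44=5294, 45–59=13481, 60–74=13945, 75–89=10531
[period 3]
Births: 5294 * 0.168 = 889
15–29: 2391 * 0.97 = 2319
30–44: 2103 * 0.975 = 2050
45–59: 5294 * 0.947 = 5013
60–74: 13481 * 0.939 = 12659
75–89: 13945 * 0.97 = 13527
Net migration: 15–29 − 390 → 1929; 60–74 + 340 → 12999
Population now: 0–14=889, 15–29=1929, 30–44=2050, 45–59=5013, 60–74=12999, 75–89=13527
[period 4]
Births: 2050 * 0.168 = 344
15–29: 889 * 0.97 = 862
30–44: 1929 * 0.975 = 1881
45–59: 2050 * 0.947 = 1941
60–74: 5013 * 0.939 = 4707
75–89: 12999 * 0.97 = 12609
Net migration: 15–29 − 390 → 472; 60–74 + 340 → 5047
Population now: 0–14=344, 15–29=472, 30–44=1881, 45–59=1941, 60–74=5047, 75–89=12609
Total after period 4: 344 + 472 + 1881 + 1941 + 5047 + 12609 = 22294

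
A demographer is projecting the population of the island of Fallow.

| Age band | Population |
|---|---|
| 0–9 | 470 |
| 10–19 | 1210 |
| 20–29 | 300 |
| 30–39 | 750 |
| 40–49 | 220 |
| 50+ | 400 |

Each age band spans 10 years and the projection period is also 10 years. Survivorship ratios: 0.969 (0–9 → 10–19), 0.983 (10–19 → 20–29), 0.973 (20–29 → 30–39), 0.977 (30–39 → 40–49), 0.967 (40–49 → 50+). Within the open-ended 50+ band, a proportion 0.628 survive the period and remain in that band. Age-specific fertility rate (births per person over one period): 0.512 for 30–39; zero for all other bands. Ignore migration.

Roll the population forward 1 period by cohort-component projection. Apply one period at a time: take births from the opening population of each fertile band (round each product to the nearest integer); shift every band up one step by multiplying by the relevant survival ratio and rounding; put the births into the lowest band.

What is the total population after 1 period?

3517

Numbering the bands 1..6 from youngest to oldest:
Period 1.
Births: 750 × 0.512 = 384
Band 2: 470 × 0.969 = 455
Band 3: 1210 × 0.983 = 1189
Band 4: 300 × 0.973 = 292
Band 5: 750 × 0.977 = 733
Band 6: 220 × 0.967 + 400 × 0.628 = 213 + 251 = 464
Giving 384 / 455 / 1189 / 292 / 733 / 464.
Total after period 1: 384 + 455 + 1189 + 292 + 733 + 464 = 3517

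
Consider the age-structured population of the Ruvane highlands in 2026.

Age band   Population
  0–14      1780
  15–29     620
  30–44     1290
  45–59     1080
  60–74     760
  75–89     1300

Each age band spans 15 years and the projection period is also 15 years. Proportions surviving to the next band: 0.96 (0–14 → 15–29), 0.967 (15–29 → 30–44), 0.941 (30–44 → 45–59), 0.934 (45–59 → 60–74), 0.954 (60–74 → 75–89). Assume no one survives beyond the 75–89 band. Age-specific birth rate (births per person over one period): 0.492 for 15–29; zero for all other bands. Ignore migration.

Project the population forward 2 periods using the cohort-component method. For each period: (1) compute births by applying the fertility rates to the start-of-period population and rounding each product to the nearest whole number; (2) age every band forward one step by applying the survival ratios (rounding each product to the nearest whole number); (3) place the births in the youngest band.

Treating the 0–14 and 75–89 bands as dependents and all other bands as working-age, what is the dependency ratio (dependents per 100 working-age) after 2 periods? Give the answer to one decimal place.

49.5

Numbering the groups 1..6 from youngest to oldest:
— Period 1 —
Births: 620 × 0.492 = 305
Group 2: 1780 × 0.96 = 1709
Group 3: 620 × 0.967 = 600
Group 4: 1290 × 0.941 = 1214
Group 5: 1080 × 0.934 = 1009
Group 6: 760 × 0.954 = 725
→ [305, 1709, 600, 1214, 1009, 725]
— Period 2 —
Births: 1709 × 0.492 = 841
Group 2: 305 × 0.96 = 293
Group 3: 1709 × 0.967 = 1653
Group 4: 600 × 0.941 = 565
Group 5: 1214 × 0.934 = 1134
Group 6: 1009 × 0.954 = 963
→ [841, 293, 1653, 565, 1134, 963]
Dependents (band 0–14 + band 75–89) = 841 + 963 = 1804; working-age = 3645; ratio = 1804/3645 × 100 = 49.5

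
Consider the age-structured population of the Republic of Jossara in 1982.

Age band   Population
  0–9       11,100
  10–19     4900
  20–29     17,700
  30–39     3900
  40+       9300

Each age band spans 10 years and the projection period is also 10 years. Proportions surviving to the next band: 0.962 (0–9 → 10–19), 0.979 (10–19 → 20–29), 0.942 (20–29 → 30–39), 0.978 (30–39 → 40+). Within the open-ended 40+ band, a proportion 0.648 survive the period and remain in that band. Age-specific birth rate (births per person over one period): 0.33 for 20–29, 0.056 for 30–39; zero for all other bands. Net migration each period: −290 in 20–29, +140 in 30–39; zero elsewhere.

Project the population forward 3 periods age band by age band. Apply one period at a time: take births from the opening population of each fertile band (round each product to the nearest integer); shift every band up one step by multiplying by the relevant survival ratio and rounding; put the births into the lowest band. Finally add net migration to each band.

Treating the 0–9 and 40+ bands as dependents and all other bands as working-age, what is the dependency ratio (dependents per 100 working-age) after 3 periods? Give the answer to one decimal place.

129.8

Call the bands 1 to 5, youngest first.
After projecting period 1:
Births: 17700 * 0.33 = 5841  |  3900 * 0.056 = 218 → 6059
Band 2: 11100 * 0.962 = 10678
Band 3: 4900 * 0.979 = 4797
Band 4: 17700 * 0.942 = 16673
Band 5: 3900 * 0.978 + 9300 * 0.648 = 3814 + 6026 = 9840
Net migration: Band 3 − 290 → 4507; Band 4 + 140 → 16813
End of period: [6059, 10678, 4507, 16813, 9840]
After projecting period 2:
Births: 4507 * 0.33 = 1487  |  16813 * 0.056 = 942 → 2429
Band 2: 6059 * 0.962 = 5829
Band 3: 10678 * 0.979 = 10454
Band 4: 4507 * 0.942 = 4246
Band 5: 16813 * 0.978 + 9840 * 0.648 = 16443 + 6376 = 22819
Net migration: Band 3 − 290 → 10164; Band 4 + 140 → 4386
End of period: [2429, 5829, 10164, 4386, 22819]
After projecting period 3:
Births: 10164 * 0.33 = 3354  |  4386 * 0.056 = 246 → 3600
Band 2: 2429 * 0.962 = 2337
Band 3: 5829 * 0.979 = 5707
Band 4: 10164 * 0.942 = 9574
Band 5: 4386 * 0.978 + 22819 * 0.648 = 4290 + 14787 = 19077
Net migration: Band 3 − 290 → 5417; Band 4 + 140 → 9714
End of period: [3600, 2337, 5417, 9714, 19077]
Dependents (band 0–9 + band 40+) = 3600 + 19077 = 22677; working-age = 17468; ratio = 22677/17468 × 100 = 129.8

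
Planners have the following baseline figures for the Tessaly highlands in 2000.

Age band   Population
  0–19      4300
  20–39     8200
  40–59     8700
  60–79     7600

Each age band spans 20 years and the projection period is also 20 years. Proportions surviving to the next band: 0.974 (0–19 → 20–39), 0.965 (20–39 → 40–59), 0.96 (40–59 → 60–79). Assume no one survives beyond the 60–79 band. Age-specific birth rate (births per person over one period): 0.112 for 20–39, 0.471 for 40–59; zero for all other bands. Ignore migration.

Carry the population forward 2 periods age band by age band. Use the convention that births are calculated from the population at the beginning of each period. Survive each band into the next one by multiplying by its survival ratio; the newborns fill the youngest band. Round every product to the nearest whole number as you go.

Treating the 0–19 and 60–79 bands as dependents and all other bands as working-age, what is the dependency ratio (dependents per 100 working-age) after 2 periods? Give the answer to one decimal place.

Let group 1 be 0–19 through group 4 = 60–79.
Period 1:
Births: 8200 × 0.112 = 918  |  8700 × 0.471 = 4098 ⇒ total 5016
Group 2: 4300 × 0.974 = 4188
Group 3: 8200 × 0.965 = 7913
Group 4: 8700 × 0.96 = 8352
Giving 5016 / 4188 / 7913 / 8352.
Period 2:
Births: 4188 × 0.112 = 469  |  7913 × 0.471 = 3727 ⇒ total 4196
Group 2: 5016 × 0.974 = 4886
Group 3: 4188 × 0.965 = 4041
Group 4: 7913 × 0.96 = 7596
Giving 4196 / 4886 / 4041 / 7596.
Dependents (band 0–19 + band 60–79) = 4196 + 7596 = 11792; working-age = 8927; ratio = 11792/8927 × 100 = 132.1

132.1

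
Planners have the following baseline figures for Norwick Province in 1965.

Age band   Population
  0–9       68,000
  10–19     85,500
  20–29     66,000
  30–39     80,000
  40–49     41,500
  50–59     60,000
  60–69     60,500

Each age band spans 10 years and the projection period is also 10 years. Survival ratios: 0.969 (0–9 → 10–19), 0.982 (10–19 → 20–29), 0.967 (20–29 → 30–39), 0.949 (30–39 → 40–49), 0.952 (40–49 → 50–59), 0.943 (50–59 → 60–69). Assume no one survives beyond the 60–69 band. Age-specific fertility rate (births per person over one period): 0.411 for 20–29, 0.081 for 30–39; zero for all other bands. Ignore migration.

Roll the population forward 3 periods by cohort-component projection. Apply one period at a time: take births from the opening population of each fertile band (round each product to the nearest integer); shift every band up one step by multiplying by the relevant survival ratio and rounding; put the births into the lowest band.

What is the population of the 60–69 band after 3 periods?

68156

Numbering the bands 1..7 from youngest to oldest:
After projecting period 1:
Births: 66000 * 0.411 = 27126 ; 80000 * 0.081 = 6480 ⇒ total 33606
Band 2: 68000 * 0.969 = 65892
Band 3: 85500 * 0.982 = 83961
Band 4: 66000 * 0.967 = 63822
Band 5: 80000 * 0.949 = 75920
Band 6: 41500 * 0.952 = 39508
Band 7: 60000 * 0.943 = 56580
Population now: 0–9=33606, 10–19=65892, 20–29=83961, 30–39=63822, 40–49=75920, 50–59=39508, 60–69=56580
After projecting period 2:
Births: 83961 * 0.411 = 34508 ; 63822 * 0.081 = 5170 ⇒ total 39678
Band 2: 33606 * 0.969 = 32564
Band 3: 65892 * 0.982 = 64706
Band 4: 83961 * 0.967 = 81190
Band 5: 63822 * 0.949 = 60567
Band 6: 75920 * 0.952 = 72276
Band 7: 39508 * 0.943 = 37256
Population now: 0–9=39678, 10–19=32564, 20–29=64706, 30–39=81190, 40–49=60567, 50–59=72276, 60–69=37256
After projecting period 3:
Births: 64706 * 0.411 = 26594 ; 81190 * 0.081 = 6576 ⇒ total 33170
Band 2: 39678 * 0.969 = 38448
Band 3: 32564 * 0.982 = 31978
Band 4: 64706 * 0.967 = 62571
Band 5: 81190 * 0.949 = 77049
Band 6: 60567 * 0.952 = 57660
Band 7: 72276 * 0.943 = 68156
Population now: 0–9=33170, 10–19=38448, 20–29=31978, 30–39=62571, 40–49=77049, 50–59=57660, 60–69=68156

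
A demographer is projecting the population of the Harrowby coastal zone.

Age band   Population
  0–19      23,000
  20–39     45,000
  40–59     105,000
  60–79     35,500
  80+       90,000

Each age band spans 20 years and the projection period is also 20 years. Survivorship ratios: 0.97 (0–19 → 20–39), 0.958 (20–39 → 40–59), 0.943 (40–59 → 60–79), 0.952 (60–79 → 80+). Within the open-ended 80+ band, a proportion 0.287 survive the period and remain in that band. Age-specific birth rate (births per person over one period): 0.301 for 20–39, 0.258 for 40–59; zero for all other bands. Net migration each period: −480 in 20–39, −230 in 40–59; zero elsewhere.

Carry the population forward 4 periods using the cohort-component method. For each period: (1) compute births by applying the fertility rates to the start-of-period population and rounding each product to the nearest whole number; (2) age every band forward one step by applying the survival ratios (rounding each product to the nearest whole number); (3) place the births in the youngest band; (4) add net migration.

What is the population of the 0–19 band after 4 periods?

14568

[period 1]
Births: 45000 * 0.301 = 13545, 105000 * 0.258 = 27090 → 40635
20–39: 23000 * 0.97 = 22310
40–59: 45000 * 0.958 = 43110
60–79: 105000 * 0.943 = 99015
80+: 35500 * 0.952 + 90000 * 0.287 = 33796 + 25830 = 59626
Net migration: 20–39 − 480 → 21830; 40–59 − 230 → 42880
End of period: [40635, 21830, 42880, 99015, 59626]
[period 2]
Births: 21830 * 0.301 = 6571, 42880 * 0.258 = 11063 → 17634
20–39: 40635 * 0.97 = 39416
40–59: 21830 * 0.958 = 20913
60–79: 42880 * 0.943 = 40436
80+: 99015 * 0.952 + 59626 * 0.287 = 94262 + 17113 = 111375
Net migration: 20–39 − 480 → 38936; 40–59 − 230 → 20683
End of period: [17634, 38936, 20683, 40436, 111375]
[period 3]
Births: 38936 * 0.301 = 11720, 20683 * 0.258 = 5336 → 17056
20–39: 17634 * 0.97 = 17105
40–59: 38936 * 0.958 = 37301
60–79: 20683 * 0.943 = 19504
80+: 40436 * 0.952 + 111375 * 0.287 = 38495 + 31965 = 70460
Net migration: 20–39 − 480 → 16625; 40–59 − 230 → 37071
End of period: [17056, 16625, 37071, 19504, 70460]
[period 4]
Births: 16625 * 0.301 = 5004, 37071 * 0.258 = 9564 → 14568
20–39: 17056 * 0.97 = 16544
40–59: 16625 * 0.958 = 15927
60–79: 37071 * 0.943 = 34958
80+: 19504 * 0.952 + 70460 * 0.287 = 18568 + 20222 = 38790
Net migration: 20–39 − 480 → 16064; 40–59 − 230 → 15697
End of period: [14568, 16064, 15697, 34958, 38790]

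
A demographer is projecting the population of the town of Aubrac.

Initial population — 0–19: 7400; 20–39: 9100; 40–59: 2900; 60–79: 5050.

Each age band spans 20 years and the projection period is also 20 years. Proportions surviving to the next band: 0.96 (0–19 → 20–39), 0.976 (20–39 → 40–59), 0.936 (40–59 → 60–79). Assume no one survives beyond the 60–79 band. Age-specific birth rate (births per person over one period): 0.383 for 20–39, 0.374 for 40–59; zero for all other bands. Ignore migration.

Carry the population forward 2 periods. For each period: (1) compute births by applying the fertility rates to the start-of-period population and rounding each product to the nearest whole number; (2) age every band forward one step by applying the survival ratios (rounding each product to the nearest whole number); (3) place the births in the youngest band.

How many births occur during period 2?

6043

— Period 1 —
Births: 9100 × 0.383 = 3485, 2900 × 0.374 = 1085 ⇒ total 4570
20–39: 7400 × 0.96 = 7104
40–59: 9100 × 0.976 = 8882
60–79: 2900 × 0.936 = 2714
Population now: 0–19=4570, 20–39=7104, 40–59=8882, 60–79=2714
— Period 2 —
Births: 7104 × 0.383 = 2721, 8882 × 0.374 = 3322 ⇒ total 6043
20–39: 4570 × 0.96 = 4387
40–59: 7104 × 0.976 = 6934
60–79: 8882 × 0.936 = 8314
Population now: 0–19=6043, 20–39=4387, 40–59=6934, 60–79=8314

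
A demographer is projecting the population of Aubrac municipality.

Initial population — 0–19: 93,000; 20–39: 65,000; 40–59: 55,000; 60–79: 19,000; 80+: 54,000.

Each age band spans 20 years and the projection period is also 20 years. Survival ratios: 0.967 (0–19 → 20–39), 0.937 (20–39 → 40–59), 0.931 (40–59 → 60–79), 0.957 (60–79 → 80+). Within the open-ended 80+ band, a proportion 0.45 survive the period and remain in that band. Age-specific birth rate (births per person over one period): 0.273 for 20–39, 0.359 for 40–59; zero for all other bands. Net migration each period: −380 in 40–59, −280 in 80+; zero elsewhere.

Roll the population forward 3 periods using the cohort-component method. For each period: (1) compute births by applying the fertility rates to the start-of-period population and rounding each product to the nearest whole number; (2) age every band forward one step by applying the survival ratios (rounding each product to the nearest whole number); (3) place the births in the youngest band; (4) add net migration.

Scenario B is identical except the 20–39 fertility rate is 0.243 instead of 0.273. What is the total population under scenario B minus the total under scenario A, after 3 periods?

Let group 1 be 0–19 through group 5 = 80+.
Period 1.
Births: 65000 * 0.273 = 17745, 55000 * 0.359 = 19745 → 37490
Group 2: 93000 * 0.967 = 89931
Group 3: 65000 * 0.937 = 60905
Group 4: 55000 * 0.931 = 51205
Group 5: 19000 * 0.957 + 54000 * 0.45 = 18183 + 24300 = 42483
Net migration: Group 3 − 380 → 60525; Group 5 − 280 → 42203
Population now: 0–19=37490, 20–39=89931, 40–59=60525, 60–79=51205, 80+=42203
Period 2.
Births: 89931 * 0.273 = 24551, 60525 * 0.359 = 21728 → 46279
Group 2: 37490 * 0.967 = 36253
Group 3: 89931 * 0.937 = 84265
Group 4: 60525 * 0.931 = 56349
Group 5: 51205 * 0.957 + 42203 * 0.45 = 49003 + 18991 = 67994
Net migration: Group 3 − 380 → 83885; Group 5 − 280 → 67714
Population now: 0–19=46279, 20–39=36253, 40–59=83885, 60–79=56349, 80+=67714
Period 3.
Births: 36253 * 0.273 = 9897, 83885 * 0.359 = 30115 → 40012
Group 2: 46279 * 0.967 = 44752
Group 3: 36253 * 0.937 = 33969
Group 4: 83885 * 0.931 = 78097
Group 5: 56349 * 0.957 + 67714 * 0.45 = 53926 + 30471 = 84397
Net migration: Group 3 − 380 → 33589; Group 5 − 280 → 84117
Population now: 0–19=40012, 20–39=44752, 40–59=33589, 60–79=78097, 80+=84117
Scenario A total after 3 periods: 280567
Scenario B projection —
Period 1.
Births: 65000 * 0.243 = 15795, 55000 * 0.359 = 19745 → 35540
Group 2: 93000 * 0.967 = 89931
Group 3: 65000 * 0.937 = 60905
Group 4: 55000 * 0.931 = 51205
Group 5: 19000 * 0.957 + 54000 * 0.45 = 18183 + 24300 = 42483
Net migration: Group 3 − 380 → 60525; Group 5 − 280 → 42203
Population now: 0–19=35540, 20–39=89931, 40–59=60525, 60–79=51205, 80+=42203
Period 2.
Births: 89931 * 0.243 = 21853, 60525 * 0.359 = 21728 → 43581
Group 2: 35540 * 0.967 = 34367
Group 3: 89931 * 0.937 = 84265
Group 4: 60525 * 0.931 = 56349
Group 5: 51205 * 0.957 + 42203 * 0.45 = 49003 + 18991 = 67994
Net migration: Group 3 − 380 → 83885; Group 5 − 280 → 67714
Population now: 0–19=43581, 20–39=34367, 40–59=83885, 60–79=56349, 80+=67714
Period 3.
Births: 34367 * 0.243 = 8351, 83885 * 0.359 = 30115 → 38466
Group 2: 43581 * 0.967 = 42143
Group 3: 34367 * 0.937 = 32202
Group 4: 83885 * 0.931 = 78097
Group 5: 56349 * 0.957 + 67714 * 0.45 = 53926 + 30471 = 84397
Net migration: Group 3 − 380 → 31822; Group 5 − 280 → 84117
Population now: 0–19=38466, 20–39=42143, 40–59=31822, 60–79=78097, 80+=84117
Scenario B total after 3 periods: 274645
Difference B − A = 274645 − 280567 = -5922

-5922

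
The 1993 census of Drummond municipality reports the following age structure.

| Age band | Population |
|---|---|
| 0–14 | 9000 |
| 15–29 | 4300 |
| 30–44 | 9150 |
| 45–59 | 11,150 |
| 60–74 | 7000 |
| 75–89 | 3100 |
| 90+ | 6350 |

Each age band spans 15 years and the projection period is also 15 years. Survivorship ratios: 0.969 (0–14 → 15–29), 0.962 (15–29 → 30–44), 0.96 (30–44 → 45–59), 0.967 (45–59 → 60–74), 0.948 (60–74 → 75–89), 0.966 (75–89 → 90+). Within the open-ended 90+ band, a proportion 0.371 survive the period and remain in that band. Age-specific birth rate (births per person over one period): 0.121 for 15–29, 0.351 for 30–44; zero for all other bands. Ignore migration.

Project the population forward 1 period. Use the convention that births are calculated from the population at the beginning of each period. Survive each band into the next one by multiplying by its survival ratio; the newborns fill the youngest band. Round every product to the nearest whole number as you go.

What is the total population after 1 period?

48143

Call the groups 1 to 7, youngest first.
[period 1]
Births: 4300 * 0.121 = 520  |  9150 * 0.351 = 3212 → total 3732
Group 2: 9000 * 0.969 = 8721
Group 3: 4300 * 0.962 = 4137
Group 4: 9150 * 0.96 = 8784
Group 5: 11150 * 0.967 = 10782
Group 6: 7000 * 0.948 = 6636
Group 7: 3100 * 0.966 + 6350 * 0.371 = 2995 + 2356 = 5351
End of period: [3732, 8721, 4137, 8784, 10782, 6636, 5351]
Total after period 1: 3732 + 8721 + 4137 + 8784 + 10782 + 6636 + 5351 = 48143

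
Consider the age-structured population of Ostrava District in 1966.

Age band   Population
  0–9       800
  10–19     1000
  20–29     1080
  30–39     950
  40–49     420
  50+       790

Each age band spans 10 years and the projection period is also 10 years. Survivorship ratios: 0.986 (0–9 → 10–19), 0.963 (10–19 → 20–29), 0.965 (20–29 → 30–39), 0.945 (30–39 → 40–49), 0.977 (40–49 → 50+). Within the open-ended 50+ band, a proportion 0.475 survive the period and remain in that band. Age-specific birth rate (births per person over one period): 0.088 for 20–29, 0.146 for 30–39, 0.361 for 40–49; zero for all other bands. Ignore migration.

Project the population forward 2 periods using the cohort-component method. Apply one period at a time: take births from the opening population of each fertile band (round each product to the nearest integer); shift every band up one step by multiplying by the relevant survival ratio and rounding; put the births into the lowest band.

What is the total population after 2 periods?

Call the groups 1 to 6, youngest first.
[period 1]
Births: 1080 × 0.088 = 95, 950 × 0.146 = 139, 420 × 0.361 = 152 — total 386
Group 2: 800 × 0.986 = 789
Group 3: 1000 × 0.963 = 963
Group 4: 1080 × 0.965 = 1042
Group 5: 950 × 0.945 = 898
Group 6: 420 × 0.977 + 790 × 0.475 = 410 + 375 = 785
Giving 386 / 789 / 963 / 1042 / 898 / 785.
[period 2]
Births: 963 × 0.088 = 85, 1042 × 0.146 = 152, 898 × 0.361 = 324 — total 561
Group 2: 386 × 0.986 = 381
Group 3: 789 × 0.963 = 760
Group 4: 963 × 0.965 = 929
Group 5: 1042 × 0.945 = 985
Group 6: 898 × 0.977 + 785 × 0.475 = 877 + 373 = 1250
Giving 561 / 381 / 760 / 929 / 985 / 1250.
Total after period 2: 561 + 381 + 760 + 929 + 985 + 1250 = 4866

4866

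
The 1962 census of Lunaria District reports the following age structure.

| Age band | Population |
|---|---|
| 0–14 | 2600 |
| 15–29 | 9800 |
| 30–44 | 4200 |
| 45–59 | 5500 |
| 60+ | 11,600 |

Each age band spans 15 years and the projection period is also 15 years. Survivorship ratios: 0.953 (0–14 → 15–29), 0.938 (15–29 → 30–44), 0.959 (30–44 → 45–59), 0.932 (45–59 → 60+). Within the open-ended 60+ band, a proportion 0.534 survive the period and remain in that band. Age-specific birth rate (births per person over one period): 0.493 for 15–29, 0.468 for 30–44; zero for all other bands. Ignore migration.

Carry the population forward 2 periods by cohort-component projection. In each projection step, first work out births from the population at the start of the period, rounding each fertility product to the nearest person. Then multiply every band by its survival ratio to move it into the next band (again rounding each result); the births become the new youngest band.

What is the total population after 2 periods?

32940

— Period 1 —
Births: 9800 * 0.493 = 4831, 4200 * 0.468 = 1966 — total 6797
15–29: 2600 * 0.953 = 2478
30–44: 9800 * 0.938 = 9192
45–59: 4200 * 0.959 = 4028
60+: 5500 * 0.932 + 11600 * 0.534 = 5126 + 6194 = 11320
Giving 6797 / 2478 / 9192 / 4028 / 11320.
— Period 2 —
Births: 2478 * 0.493 = 1222, 9192 * 0.468 = 4302 — total 5524
15–29: 6797 * 0.953 = 6478
30–44: 2478 * 0.938 = 2324
45–59: 9192 * 0.959 = 8815
60+: 4028 * 0.932 + 11320 * 0.534 = 3754 + 6045 = 9799
Giving 5524 / 6478 / 2324 / 8815 / 9799.
Total after period 2: 5524 + 6478 + 2324 + 8815 + 9799 = 32940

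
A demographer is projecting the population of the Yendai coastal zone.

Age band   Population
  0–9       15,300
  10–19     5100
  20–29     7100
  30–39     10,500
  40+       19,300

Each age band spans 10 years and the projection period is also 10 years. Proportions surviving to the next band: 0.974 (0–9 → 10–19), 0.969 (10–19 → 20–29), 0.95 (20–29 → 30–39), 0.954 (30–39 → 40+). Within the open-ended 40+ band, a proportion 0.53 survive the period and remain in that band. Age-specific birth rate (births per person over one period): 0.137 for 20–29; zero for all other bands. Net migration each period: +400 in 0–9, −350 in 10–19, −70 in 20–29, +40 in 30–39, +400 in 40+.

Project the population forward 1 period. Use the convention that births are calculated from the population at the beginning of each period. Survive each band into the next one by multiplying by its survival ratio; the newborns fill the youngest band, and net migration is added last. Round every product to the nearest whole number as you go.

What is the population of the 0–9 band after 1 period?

1373

After projecting period 1:
Births: 7100 × 0.137 = 973
10–19: 15300 × 0.974 = 14902
20–29: 5100 × 0.969 = 4942
30–39: 7100 × 0.95 = 6745
40+: 10500 × 0.954 + 19300 × 0.53 = 10017 + 10229 = 20246
Net migration: 0–9 + 400 → 1373; 10–19 − 350 → 14552; 20–29 − 70 → 4872; 30–39 + 40 → 6785; 40+ + 400 → 20646
Giving 1373 / 14552 / 4872 / 6785 / 20646.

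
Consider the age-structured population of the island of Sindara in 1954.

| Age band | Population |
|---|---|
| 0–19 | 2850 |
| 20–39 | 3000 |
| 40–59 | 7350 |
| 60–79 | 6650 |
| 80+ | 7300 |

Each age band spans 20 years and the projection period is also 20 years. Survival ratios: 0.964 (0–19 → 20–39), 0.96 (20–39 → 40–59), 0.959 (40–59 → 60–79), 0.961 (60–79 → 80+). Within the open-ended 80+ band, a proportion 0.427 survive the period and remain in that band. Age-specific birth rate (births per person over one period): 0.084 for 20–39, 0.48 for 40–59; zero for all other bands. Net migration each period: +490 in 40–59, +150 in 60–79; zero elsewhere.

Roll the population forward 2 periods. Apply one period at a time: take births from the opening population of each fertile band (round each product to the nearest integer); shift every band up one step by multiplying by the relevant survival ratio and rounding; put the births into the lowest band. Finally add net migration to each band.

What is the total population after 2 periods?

Call the bands 1 to 5, youngest first.
— Period 1 —
Births: 3000 × 0.084 = 252 ; 7350 × 0.48 = 3528 — total 3780
Band 2: 2850 × 0.964 = 2747
Band 3: 3000 × 0.96 = 2880
Band 4: 7350 × 0.959 = 7049
Band 5: 6650 × 0.961 + 7300 × 0.427 = 6391 + 3117 = 9508
Net migration: Band 3 + 490 → 3370; Band 4 + 150 → 7199
Population now: 0–19=3780, 20–39=2747, 40–59=3370, 60–79=7199, 80+=9508
— Period 2 —
Births: 2747 × 0.084 = 231 ; 3370 × 0.48 = 1618 — total 1849
Band 2: 3780 × 0.964 = 3644
Band 3: 2747 × 0.96 = 2637
Band 4: 3370 × 0.959 = 3232
Band 5: 7199 × 0.961 + 9508 × 0.427 = 6918 + 4060 = 10978
Net migration: Band 3 + 490 → 3127; Band 4 + 150 → 3382
Population now: 0–19=1849, 20–39=3644, 40–59=3127, 60–79=3382, 80+=10978
Total after period 2: 1849 + 3644 + 3127 + 3382 + 10978 = 22980

22980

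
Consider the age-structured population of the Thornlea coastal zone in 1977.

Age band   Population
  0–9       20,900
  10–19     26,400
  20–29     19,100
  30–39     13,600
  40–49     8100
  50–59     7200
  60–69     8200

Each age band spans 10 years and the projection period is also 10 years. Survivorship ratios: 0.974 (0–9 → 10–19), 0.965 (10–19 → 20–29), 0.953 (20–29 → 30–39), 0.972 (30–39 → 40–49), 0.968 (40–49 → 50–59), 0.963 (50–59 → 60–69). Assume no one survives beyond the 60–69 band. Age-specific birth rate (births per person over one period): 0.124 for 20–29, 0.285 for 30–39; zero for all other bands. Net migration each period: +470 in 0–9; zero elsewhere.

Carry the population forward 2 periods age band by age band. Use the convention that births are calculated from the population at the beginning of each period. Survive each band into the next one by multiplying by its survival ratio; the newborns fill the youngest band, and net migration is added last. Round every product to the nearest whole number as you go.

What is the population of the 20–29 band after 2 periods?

19645

Period 1:
Births: 19100 × 0.124 = 2368  |  13600 × 0.285 = 3876 — total 6244
10–19: 20900 × 0.974 = 20357
20–29: 26400 × 0.965 = 25476
30–39: 19100 × 0.953 = 18202
40–49: 13600 × 0.972 = 13219
50–59: 8100 × 0.968 = 7841
60–69: 7200 × 0.963 = 6934
Net migration: 0–9 + 470 → 6714
Giving 6714 / 20357 / 25476 / 18202 / 13219 / 7841 / 6934.
Period 2:
Births: 25476 × 0.124 = 3159  |  18202 × 0.285 = 5188 — total 8347
10–19: 6714 × 0.974 = 6539
20–29: 20357 × 0.965 = 19645
30–39: 25476 × 0.953 = 24279
40–49: 18202 × 0.972 = 17692
50–59: 13219 × 0.968 = 12796
60–69: 7841 × 0.963 = 7551
Net migration: 0–9 + 470 → 8817
Giving 8817 / 6539 / 19645 / 24279 / 17692 / 12796 / 7551.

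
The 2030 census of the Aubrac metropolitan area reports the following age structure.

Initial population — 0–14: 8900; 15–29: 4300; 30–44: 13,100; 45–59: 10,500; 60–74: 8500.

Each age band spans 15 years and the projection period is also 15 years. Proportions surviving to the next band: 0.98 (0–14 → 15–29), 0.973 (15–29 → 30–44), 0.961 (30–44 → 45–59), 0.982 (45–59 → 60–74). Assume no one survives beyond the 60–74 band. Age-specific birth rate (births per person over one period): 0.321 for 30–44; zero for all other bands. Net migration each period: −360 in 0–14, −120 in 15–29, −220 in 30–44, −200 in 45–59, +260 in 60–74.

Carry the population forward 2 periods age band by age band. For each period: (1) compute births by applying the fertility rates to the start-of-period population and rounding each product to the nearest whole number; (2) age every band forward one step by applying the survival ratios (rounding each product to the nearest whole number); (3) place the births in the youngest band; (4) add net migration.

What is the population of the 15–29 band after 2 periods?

[period 1]
Births: 13100 × 0.321 = 4205
15–29: 8900 × 0.98 = 8722
30–44: 4300 × 0.973 = 4184
45–59: 13100 × 0.961 = 12589
60–74: 10500 × 0.982 = 10311
Net migration: 0–14 − 360 → 3845; 15–29 − 120 → 8602; 30–44 − 220 → 3964; 45–59 − 200 → 12389; 60–74 + 260 → 10571
Population now: 0–14=3845, 15–29=8602, 30–44=3964, 45–59=12389, 60–74=10571
[period 2]
Births: 3964 × 0.321 = 1272
15–29: 3845 × 0.98 = 3768
30–44: 8602 × 0.973 = 8370
45–59: 3964 × 0.961 = 3809
60–74: 12389 × 0.982 = 12166
Net migration: 0–14 − 360 → 912; 15–29 − 120 → 3648; 30–44 − 220 → 8150; 45–59 − 200 → 3609; 60–74 + 260 → 12426
Population now: 0–14=912, 15–29=3648, 30–44=8150, 45–59=3609, 60–74=12426

3648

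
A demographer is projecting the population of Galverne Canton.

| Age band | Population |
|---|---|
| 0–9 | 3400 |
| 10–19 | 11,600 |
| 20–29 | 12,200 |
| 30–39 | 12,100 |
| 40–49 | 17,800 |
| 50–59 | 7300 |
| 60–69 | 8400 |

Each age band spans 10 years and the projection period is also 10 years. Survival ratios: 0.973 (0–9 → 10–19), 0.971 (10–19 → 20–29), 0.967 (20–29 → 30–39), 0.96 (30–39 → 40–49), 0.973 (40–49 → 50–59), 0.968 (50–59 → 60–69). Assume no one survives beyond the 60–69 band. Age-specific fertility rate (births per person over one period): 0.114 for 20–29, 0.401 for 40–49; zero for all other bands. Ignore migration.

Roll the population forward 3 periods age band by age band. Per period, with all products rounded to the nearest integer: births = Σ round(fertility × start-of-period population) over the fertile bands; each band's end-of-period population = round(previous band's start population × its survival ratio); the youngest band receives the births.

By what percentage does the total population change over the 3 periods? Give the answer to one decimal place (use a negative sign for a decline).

-25.5

Call the bands 1 to 7, youngest first.
Period 1:
Births: 12200 × 0.114 = 1391, 17800 × 0.401 = 7138 — total 8529
Band 2: 3400 × 0.973 = 3308
Band 3: 11600 × 0.971 = 11264
Band 4: 12200 × 0.967 = 11797
Band 5: 12100 × 0.96 = 11616
Band 6: 17800 × 0.973 = 17319
Band 7: 7300 × 0.968 = 7066
End of period: [8529, 3308, 11264, 11797, 11616, 17319, 7066]
Period 2:
Births: 11264 × 0.114 = 1284, 11616 × 0.401 = 4658 — total 5942
Band 2: 8529 × 0.973 = 8299
Band 3: 3308 × 0.971 = 3212
Band 4: 11264 × 0.967 = 10892
Band 5: 11797 × 0.96 = 11325
Band 6: 11616 × 0.973 = 11302
Band 7: 17319 × 0.968 = 16765
End of period: [5942, 8299, 3212, 10892, 11325, 11302, 16765]
Period 3:
Births: 3212 × 0.114 = 366, 11325 × 0.401 = 4541 — total 4907
Band 2: 5942 × 0.973 = 5782
Band 3: 8299 × 0.971 = 8058
Band 4: 3212 × 0.967 = 3106
Band 5: 10892 × 0.96 = 10456
Band 6: 11325 × 0.973 = 11019
Band 7: 11302 × 0.968 = 10940
End of period: [4907, 5782, 8058, 3106, 10456, 11019, 10940]
Total: 72800 → 54268; change = -18532; percentage change = -25.5%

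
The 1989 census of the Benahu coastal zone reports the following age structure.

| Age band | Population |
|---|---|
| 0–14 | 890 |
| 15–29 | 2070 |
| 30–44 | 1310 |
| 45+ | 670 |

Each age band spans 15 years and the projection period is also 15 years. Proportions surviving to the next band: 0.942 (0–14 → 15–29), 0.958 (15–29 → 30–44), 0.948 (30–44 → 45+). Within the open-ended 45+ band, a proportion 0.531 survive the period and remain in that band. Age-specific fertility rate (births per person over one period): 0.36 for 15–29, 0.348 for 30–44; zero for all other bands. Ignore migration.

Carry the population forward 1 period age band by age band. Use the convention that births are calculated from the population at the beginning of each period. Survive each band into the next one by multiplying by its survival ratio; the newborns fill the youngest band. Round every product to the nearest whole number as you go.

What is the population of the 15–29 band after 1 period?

(Groups numbered youngest = 1 to oldest = 4.)
After projecting period 1:
Births: 2070 × 0.36 = 745, 1310 × 0.348 = 456 ⇒ total 1201
Group 2: 890 × 0.942 = 838
Group 3: 2070 × 0.958 = 1983
Group 4: 1310 × 0.948 + 670 × 0.531 = 1242 + 356 = 1598
Population now: 0–14=1201, 15–29=838, 30–44=1983, 45+=1598

838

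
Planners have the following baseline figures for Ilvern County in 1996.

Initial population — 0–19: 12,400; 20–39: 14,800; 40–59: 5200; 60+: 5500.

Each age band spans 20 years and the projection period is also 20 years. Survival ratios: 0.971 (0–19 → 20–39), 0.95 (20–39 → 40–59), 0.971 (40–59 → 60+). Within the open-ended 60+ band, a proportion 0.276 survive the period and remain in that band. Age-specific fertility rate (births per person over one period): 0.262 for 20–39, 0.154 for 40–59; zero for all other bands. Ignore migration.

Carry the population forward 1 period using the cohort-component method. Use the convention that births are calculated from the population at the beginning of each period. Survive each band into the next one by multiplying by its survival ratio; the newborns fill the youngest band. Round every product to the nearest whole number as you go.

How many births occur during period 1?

4679

[period 1]
Births: 14800 × 0.262 = 3878  |  5200 × 0.154 = 801 → total 4679
20–39: 12400 × 0.971 = 12040
40–59: 14800 × 0.95 = 14060
60+: 5200 × 0.971 + 5500 × 0.276 = 5049 + 1518 = 6567
Population now: 0–19=4679, 20–39=12040, 40–59=14060, 60+=6567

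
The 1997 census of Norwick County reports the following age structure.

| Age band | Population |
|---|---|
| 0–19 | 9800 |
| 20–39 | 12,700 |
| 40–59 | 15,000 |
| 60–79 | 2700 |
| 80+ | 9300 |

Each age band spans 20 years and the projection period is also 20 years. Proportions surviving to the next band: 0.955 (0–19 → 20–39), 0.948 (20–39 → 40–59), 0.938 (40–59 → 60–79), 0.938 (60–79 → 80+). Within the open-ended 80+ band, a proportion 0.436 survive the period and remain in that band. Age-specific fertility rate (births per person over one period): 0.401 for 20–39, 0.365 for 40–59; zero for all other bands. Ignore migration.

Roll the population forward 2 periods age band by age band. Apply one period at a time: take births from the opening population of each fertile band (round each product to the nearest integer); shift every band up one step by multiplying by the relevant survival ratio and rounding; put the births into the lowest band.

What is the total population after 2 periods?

[period 1]
Births: 12700 × 0.401 = 5093  |  15000 × 0.365 = 5475 → total 10568
20–39: 9800 × 0.955 = 9359
40–59: 12700 × 0.948 = 12040
60–79: 15000 × 0.938 = 14070
80+: 2700 × 0.938 + 9300 × 0.436 = 2533 + 4055 = 6588
Giving 10568 / 9359 / 12040 / 14070 / 6588.
[period 2]
Births: 9359 × 0.401 = 3753  |  12040 × 0.365 = 4395 → total 8148
20–39: 10568 × 0.955 = 10092
40–59: 9359 × 0.948 = 8872
60–79: 12040 × 0.938 = 11294
80+: 14070 × 0.938 + 6588 × 0.436 = 13198 + 2872 = 16070
Giving 8148 / 10092 / 8872 / 11294 / 16070.
Total after period 2: 8148 + 10092 + 8872 + 11294 + 16070 = 54476

54476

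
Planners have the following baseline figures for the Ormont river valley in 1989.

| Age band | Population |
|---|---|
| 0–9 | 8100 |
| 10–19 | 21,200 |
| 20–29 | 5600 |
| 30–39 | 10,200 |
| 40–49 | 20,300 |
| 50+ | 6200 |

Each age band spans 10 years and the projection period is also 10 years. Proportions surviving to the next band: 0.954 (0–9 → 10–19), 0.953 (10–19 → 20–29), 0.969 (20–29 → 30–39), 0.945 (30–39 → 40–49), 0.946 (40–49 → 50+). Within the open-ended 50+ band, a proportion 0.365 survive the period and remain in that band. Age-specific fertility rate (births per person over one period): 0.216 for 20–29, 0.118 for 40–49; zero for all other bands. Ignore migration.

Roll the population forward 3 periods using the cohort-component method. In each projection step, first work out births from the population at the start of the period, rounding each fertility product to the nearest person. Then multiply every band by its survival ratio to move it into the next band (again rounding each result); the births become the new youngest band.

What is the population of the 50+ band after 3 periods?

After projecting period 1:
Births: 5600 * 0.216 = 1210 ; 20300 * 0.118 = 2395 → total 3605
10–19: 8100 * 0.954 = 7727
20–29: 21200 * 0.953 = 20204
30–39: 5600 * 0.969 = 5426
40–49: 10200 * 0.945 = 9639
50+: 20300 * 0.946 + 6200 * 0.365 = 19204 + 2263 = 21467
Giving 3605 / 7727 / 20204 / 5426 / 9639 / 21467.
After projecting period 2:
Births: 20204 * 0.216 = 4364 ; 9639 * 0.118 = 1137 → total 5501
10–19: 3605 * 0.954 = 3439
20–29: 7727 * 0.953 = 7364
30–39: 20204 * 0.969 = 19578
40–49: 5426 * 0.945 = 5128
50+: 9639 * 0.946 + 21467 * 0.365 = 9118 + 7835 = 16953
Giving 5501 / 3439 / 7364 / 19578 / 5128 / 16953.
After projecting period 3:
Births: 7364 * 0.216 = 1591 ; 5128 * 0.118 = 605 → total 2196
10–19: 5501 * 0.954 = 5248
20–29: 3439 * 0.953 = 3277
30–39: 7364 * 0.969 = 7136
40–49: 19578 * 0.945 = 18501
50+: 5128 * 0.946 + 16953 * 0.365 = 4851 + 6188 = 11039
Giving 2196 / 5248 / 3277 / 7136 / 18501 / 11039.

11039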